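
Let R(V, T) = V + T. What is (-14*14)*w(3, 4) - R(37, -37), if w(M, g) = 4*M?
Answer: -2352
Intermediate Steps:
R(V, T) = T + V
(-14*14)*w(3, 4) - R(37, -37) = (-14*14)*(4*3) - (-37 + 37) = -196*12 - 1*0 = -2352 + 0 = -2352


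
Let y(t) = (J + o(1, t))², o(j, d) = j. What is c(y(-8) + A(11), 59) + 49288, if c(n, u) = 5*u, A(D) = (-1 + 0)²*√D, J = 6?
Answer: 49583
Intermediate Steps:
A(D) = √D (A(D) = (-1)²*√D = 1*√D = √D)
y(t) = 49 (y(t) = (6 + 1)² = 7² = 49)
c(y(-8) + A(11), 59) + 49288 = 5*59 + 49288 = 295 + 49288 = 49583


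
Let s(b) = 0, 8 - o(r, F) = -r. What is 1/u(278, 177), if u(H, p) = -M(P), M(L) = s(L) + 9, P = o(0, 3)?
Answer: -⅑ ≈ -0.11111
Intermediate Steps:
o(r, F) = 8 + r (o(r, F) = 8 - (-1)*r = 8 + r)
P = 8 (P = 8 + 0 = 8)
M(L) = 9 (M(L) = 0 + 9 = 9)
u(H, p) = -9 (u(H, p) = -1*9 = -9)
1/u(278, 177) = 1/(-9) = -⅑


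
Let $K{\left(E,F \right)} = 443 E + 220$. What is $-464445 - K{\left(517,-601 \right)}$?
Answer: $-693696$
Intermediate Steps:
$K{\left(E,F \right)} = 220 + 443 E$
$-464445 - K{\left(517,-601 \right)} = -464445 - \left(220 + 443 \cdot 517\right) = -464445 - \left(220 + 229031\right) = -464445 - 229251 = -693696$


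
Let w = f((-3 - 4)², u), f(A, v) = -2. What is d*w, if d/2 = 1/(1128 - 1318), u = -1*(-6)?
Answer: 2/95 ≈ 0.021053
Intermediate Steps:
u = 6
w = -2
d = -1/95 (d = 2/(1128 - 1318) = 2/(-190) = 2*(-1/190) = -1/95 ≈ -0.010526)
d*w = -1/95*(-2) = 2/95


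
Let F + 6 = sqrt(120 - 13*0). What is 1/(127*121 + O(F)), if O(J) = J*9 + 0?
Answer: 15313/234478249 - 18*sqrt(30)/234478249 ≈ 6.4886e-5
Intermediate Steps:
F = -6 + 2*sqrt(30) (F = -6 + sqrt(120 - 13*0) = -6 + sqrt(120 + 0) = -6 + sqrt(120) = -6 + 2*sqrt(30) ≈ 4.9545)
O(J) = 9*J (O(J) = 9*J + 0 = 9*J)
1/(127*121 + O(F)) = 1/(127*121 + 9*(-6 + 2*sqrt(30))) = 1/(15367 + (-54 + 18*sqrt(30))) = 1/(15313 + 18*sqrt(30))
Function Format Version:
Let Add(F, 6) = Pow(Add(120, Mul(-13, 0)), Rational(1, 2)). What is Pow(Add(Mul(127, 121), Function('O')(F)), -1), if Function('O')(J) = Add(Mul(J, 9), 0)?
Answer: Add(Rational(15313, 234478249), Mul(Rational(-18, 234478249), Pow(30, Rational(1, 2)))) ≈ 6.4886e-5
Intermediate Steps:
F = Add(-6, Mul(2, Pow(30, Rational(1, 2)))) (F = Add(-6, Pow(Add(120, Mul(-13, 0)), Rational(1, 2))) = Add(-6, Pow(Add(120, 0), Rational(1, 2))) = Add(-6, Pow(120, Rational(1, 2))) = Add(-6, Mul(2, Pow(30, Rational(1, 2)))) ≈ 4.9545)
Function('O')(J) = Mul(9, J) (Function('O')(J) = Add(Mul(9, J), 0) = Mul(9, J))
Pow(Add(Mul(127, 121), Function('O')(F)), -1) = Pow(Add(Mul(127, 121), Mul(9, Add(-6, Mul(2, Pow(30, Rational(1, 2)))))), -1) = Pow(Add(15367, Add(-54, Mul(18, Pow(30, Rational(1, 2))))), -1) = Pow(Add(15313, Mul(18, Pow(30, Rational(1, 2)))), -1)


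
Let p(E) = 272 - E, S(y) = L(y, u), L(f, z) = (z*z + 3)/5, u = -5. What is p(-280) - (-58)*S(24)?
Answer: 4384/5 ≈ 876.80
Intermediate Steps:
L(f, z) = ⅗ + z²/5 (L(f, z) = (z² + 3)*(⅕) = (3 + z²)*(⅕) = ⅗ + z²/5)
S(y) = 28/5 (S(y) = ⅗ + (⅕)*(-5)² = ⅗ + (⅕)*25 = ⅗ + 5 = 28/5)
p(-280) - (-58)*S(24) = (272 - 1*(-280)) - (-58)*28/5 = (272 + 280) - 1*(-1624/5) = 552 + 1624/5 = 4384/5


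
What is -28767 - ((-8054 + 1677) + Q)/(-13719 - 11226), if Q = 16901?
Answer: -239194097/8315 ≈ -28767.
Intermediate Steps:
-28767 - ((-8054 + 1677) + Q)/(-13719 - 11226) = -28767 - ((-8054 + 1677) + 16901)/(-13719 - 11226) = -28767 - (-6377 + 16901)/(-24945) = -28767 - 10524*(-1)/24945 = -28767 - 1*(-3508/8315) = -28767 + 3508/8315 = -239194097/8315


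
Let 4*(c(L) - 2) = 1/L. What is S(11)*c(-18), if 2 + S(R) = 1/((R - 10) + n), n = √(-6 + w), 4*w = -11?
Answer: 143*(I - √35)/(36*(√35 - 2*I)) ≈ -3.7685 - 0.60256*I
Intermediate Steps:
w = -11/4 (w = (¼)*(-11) = -11/4 ≈ -2.7500)
c(L) = 2 + 1/(4*L)
n = I*√35/2 (n = √(-6 - 11/4) = √(-35/4) = I*√35/2 ≈ 2.958*I)
S(R) = -2 + 1/(-10 + R + I*√35/2) (S(R) = -2 + 1/((R - 10) + I*√35/2) = -2 + 1/((-10 + R) + I*√35/2) = -2 + 1/(-10 + R + I*√35/2))
S(11)*c(-18) = (2*(21 - 2*11 - I*√35)/(-20 + 2*11 + I*√35))*(2 + (¼)/(-18)) = (2*(21 - 22 - I*√35)/(-20 + 22 + I*√35))*(2 + (¼)*(-1/18)) = (2*(-1 - I*√35)/(2 + I*√35))*(2 - 1/72) = (2*(-1 - I*√35)/(2 + I*√35))*(143/72) = 143*(-1 - I*√35)/(36*(2 + I*√35))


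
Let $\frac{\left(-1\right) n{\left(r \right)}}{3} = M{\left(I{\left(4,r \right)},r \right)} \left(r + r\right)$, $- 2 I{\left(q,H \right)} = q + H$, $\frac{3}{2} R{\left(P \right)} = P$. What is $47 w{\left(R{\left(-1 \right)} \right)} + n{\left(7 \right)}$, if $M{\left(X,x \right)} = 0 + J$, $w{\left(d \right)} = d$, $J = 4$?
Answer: $- \frac{598}{3} \approx -199.33$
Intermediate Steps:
$R{\left(P \right)} = \frac{2 P}{3}$
$I{\left(q,H \right)} = - \frac{H}{2} - \frac{q}{2}$ ($I{\left(q,H \right)} = - \frac{q + H}{2} = - \frac{H + q}{2} = - \frac{H}{2} - \frac{q}{2}$)
$M{\left(X,x \right)} = 4$ ($M{\left(X,x \right)} = 0 + 4 = 4$)
$n{\left(r \right)} = - 24 r$ ($n{\left(r \right)} = - 3 \cdot 4 \left(r + r\right) = - 3 \cdot 4 \cdot 2 r = - 3 \cdot 8 r = - 24 r$)
$47 w{\left(R{\left(-1 \right)} \right)} + n{\left(7 \right)} = 47 \cdot \frac{2}{3} \left(-1\right) - 168 = 47 \left(- \frac{2}{3}\right) - 168 = - \frac{94}{3} - 168 = - \frac{598}{3}$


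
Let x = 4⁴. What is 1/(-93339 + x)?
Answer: -1/93083 ≈ -1.0743e-5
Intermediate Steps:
x = 256
1/(-93339 + x) = 1/(-93339 + 256) = 1/(-93083) = -1/93083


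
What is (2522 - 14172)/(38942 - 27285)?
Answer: -11650/11657 ≈ -0.99940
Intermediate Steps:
(2522 - 14172)/(38942 - 27285) = -11650/11657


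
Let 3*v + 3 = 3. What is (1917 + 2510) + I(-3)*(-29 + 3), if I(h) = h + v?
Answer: 4505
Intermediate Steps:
v = 0 (v = -1 + (⅓)*3 = -1 + 1 = 0)
I(h) = h (I(h) = h + 0 = h)
(1917 + 2510) + I(-3)*(-29 + 3) = (1917 + 2510) - 3*(-29 + 3) = 4427 - 3*(-26) = 4427 + 78 = 4505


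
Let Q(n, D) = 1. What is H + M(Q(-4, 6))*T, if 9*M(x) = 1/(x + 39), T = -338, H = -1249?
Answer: -224989/180 ≈ -1249.9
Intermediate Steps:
M(x) = 1/(9*(39 + x)) (M(x) = 1/(9*(x + 39)) = 1/(9*(39 + x)))
H + M(Q(-4, 6))*T = -1249 + (1/(9*(39 + 1)))*(-338) = -1249 + ((⅑)/40)*(-338) = -1249 + ((⅑)*(1/40))*(-338) = -1249 + (1/360)*(-338) = -1249 - 169/180 = -224989/180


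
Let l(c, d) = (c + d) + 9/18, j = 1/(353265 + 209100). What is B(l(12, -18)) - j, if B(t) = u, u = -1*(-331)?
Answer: 186142814/562365 ≈ 331.00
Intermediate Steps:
j = 1/562365 ≈ 1.7782e-6
l(c, d) = 1/2 + c + d (l(c, d) = (c + d) + 9*(1/18) = (c + d) + 1/2 = 1/2 + c + d)
u = 331
B(t) = 331
B(l(12, -18)) - j = 331 - 1*1/562365 = 331 - 1/562365 = 186142814/562365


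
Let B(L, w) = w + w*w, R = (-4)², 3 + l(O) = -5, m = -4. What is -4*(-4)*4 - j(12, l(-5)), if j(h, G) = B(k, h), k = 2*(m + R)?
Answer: -92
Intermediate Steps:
l(O) = -8 (l(O) = -3 - 5 = -8)
R = 16
k = 24 (k = 2*(-4 + 16) = 2*12 = 24)
B(L, w) = w + w²
j(h, G) = h*(1 + h)
-4*(-4)*4 - j(12, l(-5)) = -4*(-4)*4 - 12*(1 + 12) = 16*4 - 12*13 = 64 - 1*156 = 64 - 156 = -92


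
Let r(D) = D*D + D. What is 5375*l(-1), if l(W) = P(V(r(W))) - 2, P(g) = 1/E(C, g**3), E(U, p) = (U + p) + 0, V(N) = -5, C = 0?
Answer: -10793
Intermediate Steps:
r(D) = D + D**2 (r(D) = D**2 + D = D + D**2)
E(U, p) = U + p
P(g) = g**(-3) (P(g) = 1/(0 + g**3) = 1/(g**3) = g**(-3))
l(W) = -251/125 (l(W) = (-5)**(-3) - 2 = -1/125 - 2 = -251/125)
5375*l(-1) = 5375*(-251/125) = -10793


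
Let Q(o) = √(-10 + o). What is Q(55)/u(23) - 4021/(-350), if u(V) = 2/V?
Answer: 4021/350 + 69*√5/2 ≈ 88.633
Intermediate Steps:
Q(55)/u(23) - 4021/(-350) = √(-10 + 55)/((2/23)) - 4021/(-350) = √45/((2*(1/23))) - 4021*(-1/350) = (3*√5)/(2/23) + 4021/350 = (3*√5)*(23/2) + 4021/350 = 69*√5/2 + 4021/350 = 4021/350 + 69*√5/2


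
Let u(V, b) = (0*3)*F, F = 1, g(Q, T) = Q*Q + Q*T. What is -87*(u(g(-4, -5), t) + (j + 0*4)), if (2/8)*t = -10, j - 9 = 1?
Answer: -870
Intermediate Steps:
g(Q, T) = Q**2 + Q*T
j = 10 (j = 9 + 1 = 10)
t = -40 (t = 4*(-10) = -40)
u(V, b) = 0 (u(V, b) = (0*3)*1 = 0*1 = 0)
-87*(u(g(-4, -5), t) + (j + 0*4)) = -87*(0 + (10 + 0*4)) = -87*(0 + (10 + 0)) = -87*(0 + 10) = -87*10 = -870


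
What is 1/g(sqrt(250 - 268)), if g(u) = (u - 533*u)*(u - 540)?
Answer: sqrt(2)/(9576*(sqrt(2) + 180*I)) ≈ 6.4458e-9 - 8.2041e-7*I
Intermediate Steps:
g(u) = -532*u*(-540 + u) (g(u) = (-532*u)*(-540 + u) = -532*u*(-540 + u))
1/g(sqrt(250 - 268)) = 1/(532*sqrt(250 - 268)*(540 - sqrt(250 - 268))) = 1/(532*sqrt(-18)*(540 - sqrt(-18))) = 1/(532*(3*I*sqrt(2))*(540 - 3*I*sqrt(2))) = 1/(1596*I*sqrt(2)*(540 - 3*I*sqrt(2))) = -I*sqrt(2)/(3192*(540 - 3*I*sqrt(2)))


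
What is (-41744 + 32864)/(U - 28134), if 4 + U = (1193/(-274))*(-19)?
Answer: 486624/1537429 ≈ 0.31652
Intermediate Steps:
U = 21571/274 (U = -4 + (1193/(-274))*(-19) = -4 + (1193*(-1/274))*(-19) = -4 - 1193/274*(-19) = -4 + 22667/274 = 21571/274 ≈ 78.726)
(-41744 + 32864)/(U - 28134) = (-41744 + 32864)/(21571/274 - 28134) = -8880/(-7687145/274) = -8880*(-274/7687145) = 486624/1537429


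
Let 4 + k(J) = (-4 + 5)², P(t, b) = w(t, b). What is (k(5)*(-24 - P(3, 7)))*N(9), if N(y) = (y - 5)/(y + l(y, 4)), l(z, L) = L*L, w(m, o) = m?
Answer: 324/25 ≈ 12.960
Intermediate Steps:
P(t, b) = t
l(z, L) = L²
N(y) = (-5 + y)/(16 + y) (N(y) = (y - 5)/(y + 4²) = (-5 + y)/(y + 16) = (-5 + y)/(16 + y))
k(J) = -3 (k(J) = -4 + (-4 + 5)² = -4 + 1² = -4 + 1 = -3)
(k(5)*(-24 - P(3, 7)))*N(9) = (-3*(-24 - 1*3))*((-5 + 9)/(16 + 9)) = (-3*(-24 - 3))*(4/25) = (-3*(-27))*((1/25)*4) = 81*(4/25) = 324/25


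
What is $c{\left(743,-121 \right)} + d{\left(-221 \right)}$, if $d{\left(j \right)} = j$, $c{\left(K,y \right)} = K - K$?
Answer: $-221$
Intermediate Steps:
$c{\left(K,y \right)} = 0$
$c{\left(743,-121 \right)} + d{\left(-221 \right)} = 0 - 221 = -221$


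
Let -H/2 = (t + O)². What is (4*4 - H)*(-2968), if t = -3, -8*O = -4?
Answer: -84588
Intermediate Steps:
O = ½ (O = -⅛*(-4) = ½ ≈ 0.50000)
H = -25/2 (H = -2*(-3 + ½)² = -2*(-5/2)² = -2*25/4 = -25/2 ≈ -12.500)
(4*4 - H)*(-2968) = (4*4 - 1*(-25/2))*(-2968) = (16 + 25/2)*(-2968) = (57/2)*(-2968) = -84588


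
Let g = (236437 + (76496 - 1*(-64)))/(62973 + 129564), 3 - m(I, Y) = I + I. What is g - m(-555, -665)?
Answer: -213980684/192537 ≈ -1111.4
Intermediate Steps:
m(I, Y) = 3 - 2*I (m(I, Y) = 3 - (I + I) = 3 - 2*I)
g = 312997/192537 (g = (236437 + (76496 + 64))/192537 = (236437 + 76560)*(1/192537) = 312997*(1/192537) = 312997/192537 ≈ 1.6256)
g - m(-555, -665) = 312997/192537 - (3 - 2*(-555)) = 312997/192537 - (3 + 1110) = 312997/192537 - 1*1113 = 312997/192537 - 1113 = -213980684/192537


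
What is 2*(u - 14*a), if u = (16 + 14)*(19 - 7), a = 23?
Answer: 76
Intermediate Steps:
u = 360 (u = 30*12 = 360)
2*(u - 14*a) = 2*(360 - 14*23) = 2*(360 - 322) = 2*38 = 76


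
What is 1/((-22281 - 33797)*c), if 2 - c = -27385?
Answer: -1/1535808186 ≈ -6.5112e-10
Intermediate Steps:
c = 27387 (c = 2 - 1*(-27385) = 2 + 27385 = 27387)
1/((-22281 - 33797)*c) = 1/(-22281 - 33797*27387) = (1/27387)/(-56078) = -1/56078*1/27387 = -1/1535808186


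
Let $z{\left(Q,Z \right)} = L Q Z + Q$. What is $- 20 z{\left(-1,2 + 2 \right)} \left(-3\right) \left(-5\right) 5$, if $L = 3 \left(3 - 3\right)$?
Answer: $1500$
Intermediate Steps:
$L = 0$ ($L = 3 \cdot 0 = 0$)
$z{\left(Q,Z \right)} = Q$ ($z{\left(Q,Z \right)} = 0 Q Z + Q = 0 Z + Q = 0 + Q = Q$)
$- 20 z{\left(-1,2 + 2 \right)} \left(-3\right) \left(-5\right) 5 = \left(-20\right) \left(-1\right) \left(-3\right) \left(-5\right) 5 = 20 \cdot 15 \cdot 5 = 20 \cdot 75 = 1500$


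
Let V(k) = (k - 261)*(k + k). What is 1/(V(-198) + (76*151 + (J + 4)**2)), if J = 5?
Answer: 1/193321 ≈ 5.1727e-6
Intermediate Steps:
V(k) = 2*k*(-261 + k) (V(k) = (-261 + k)*(2*k) = 2*k*(-261 + k))
1/(V(-198) + (76*151 + (J + 4)**2)) = 1/(2*(-198)*(-261 - 198) + (76*151 + (5 + 4)**2)) = 1/(2*(-198)*(-459) + (11476 + 9**2)) = 1/(181764 + (11476 + 81)) = 1/(181764 + 11557) = 1/193321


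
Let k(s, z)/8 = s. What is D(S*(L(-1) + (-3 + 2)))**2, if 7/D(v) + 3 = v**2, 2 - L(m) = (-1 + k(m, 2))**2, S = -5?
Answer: 49/25599040009 ≈ 1.9141e-9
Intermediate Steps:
k(s, z) = 8*s
L(m) = 2 - (-1 + 8*m)**2
D(v) = 7/(-3 + v**2)
D(S*(L(-1) + (-3 + 2)))**2 = (7/(-3 + (-5*((2 - (-1 + 8*(-1))**2) + (-3 + 2)))**2))**2 = (7/(-3 + (-5*((2 - (-1 - 8)**2) - 1))**2))**2 = (7/(-3 + (-5*((2 - 1*(-9)**2) - 1))**2))**2 = (7/(-3 + (-5*((2 - 1*81) - 1))**2))**2 = (7/(-3 + (-5*((2 - 81) - 1))**2))**2 = (7/(-3 + (-5*(-79 - 1))**2))**2 = (7/(-3 + (-5*(-80))**2))**2 = (7/(-3 + 400**2))**2 = (7/(-3 + 160000))**2 = (7/159997)**2 = 49/25599040009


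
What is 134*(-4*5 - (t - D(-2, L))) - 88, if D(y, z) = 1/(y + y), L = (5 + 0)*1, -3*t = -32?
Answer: -25385/6 ≈ -4230.8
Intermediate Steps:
t = 32/3 (t = -1/3*(-32) = 32/3 ≈ 10.667)
L = 5 (L = 5*1 = 5)
D(y, z) = 1/(2*y)
134*(-4*5 - (t - D(-2, L))) - 88 = 134*(-4*5 - (32/3 - 1/(2*(-2)))) - 88 = 134*(-20 - (32/3 - (-1)/(2*2))) - 88 = 134*(-20 - (32/3 - 1*(-1/4))) - 88 = 134*(-20 - (32/3 + 1/4)) - 88 = 134*(-20 - 1*131/12) - 88 = 134*(-20 - 131/12) - 88 = 134*(-371/12) - 88 = -24857/6 - 88 = -25385/6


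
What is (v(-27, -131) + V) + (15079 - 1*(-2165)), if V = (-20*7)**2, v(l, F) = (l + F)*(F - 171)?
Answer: 84560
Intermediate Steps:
v(l, F) = (-171 + F)*(F + l) (v(l, F) = (F + l)*(-171 + F) = (-171 + F)*(F + l))
V = 19600 (V = (-140)**2 = 19600)
(v(-27, -131) + V) + (15079 - 1*(-2165)) = (((-131)**2 - 171*(-131) - 171*(-27) - 131*(-27)) + 19600) + (15079 - 1*(-2165)) = ((17161 + 22401 + 4617 + 3537) + 19600) + (15079 + 2165) = (47716 + 19600) + 17244 = 67316 + 17244 = 84560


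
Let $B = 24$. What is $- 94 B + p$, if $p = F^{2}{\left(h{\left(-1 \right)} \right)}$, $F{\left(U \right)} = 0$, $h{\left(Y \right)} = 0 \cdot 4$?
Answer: $-2256$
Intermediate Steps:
$h{\left(Y \right)} = 0$
$p = 0$ ($p = 0^{2} = 0$)
$- 94 B + p = \left(-94\right) 24 + 0 = -2256 + 0 = -2256$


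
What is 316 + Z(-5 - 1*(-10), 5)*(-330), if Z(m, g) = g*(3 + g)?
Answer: -12884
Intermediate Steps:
316 + Z(-5 - 1*(-10), 5)*(-330) = 316 + (5*(3 + 5))*(-330) = 316 + (5*8)*(-330) = 316 + 40*(-330) = 316 - 13200 = -12884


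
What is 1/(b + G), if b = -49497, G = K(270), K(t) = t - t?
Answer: -1/49497 ≈ -2.0203e-5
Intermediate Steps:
K(t) = 0
G = 0
1/(b + G) = 1/(-49497 + 0) = 1/(-49497) = -1/49497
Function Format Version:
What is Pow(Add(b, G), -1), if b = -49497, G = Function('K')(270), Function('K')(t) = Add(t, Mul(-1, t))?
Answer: Rational(-1, 49497) ≈ -2.0203e-5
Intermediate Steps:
Function('K')(t) = 0
G = 0
Pow(Add(b, G), -1) = Pow(Add(-49497, 0), -1) = Pow(-49497, -1) = Rational(-1, 49497)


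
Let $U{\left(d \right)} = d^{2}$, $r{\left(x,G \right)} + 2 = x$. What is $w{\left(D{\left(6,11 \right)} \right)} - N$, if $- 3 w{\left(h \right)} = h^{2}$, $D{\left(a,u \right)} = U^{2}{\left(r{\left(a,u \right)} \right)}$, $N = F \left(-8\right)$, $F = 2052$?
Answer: $- \frac{16288}{3} \approx -5429.3$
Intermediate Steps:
$r{\left(x,G \right)} = -2 + x$
$N = -16416$ ($N = 2052 \left(-8\right) = -16416$)
$D{\left(a,u \right)} = \left(-2 + a\right)^{4}$ ($D{\left(a,u \right)} = \left(\left(-2 + a\right)^{2}\right)^{2} = \left(-2 + a\right)^{4}$)
$w{\left(h \right)} = - \frac{h^{2}}{3}$
$w{\left(D{\left(6,11 \right)} \right)} - N = - \frac{\left(\left(-2 + 6\right)^{4}\right)^{2}}{3} - -16416 = - \frac{\left(4^{4}\right)^{2}}{3} + 16416 = - \frac{256^{2}}{3} + 16416 = \left(- \frac{1}{3}\right) 65536 + 16416 = - \frac{65536}{3} + 16416 = - \frac{16288}{3}$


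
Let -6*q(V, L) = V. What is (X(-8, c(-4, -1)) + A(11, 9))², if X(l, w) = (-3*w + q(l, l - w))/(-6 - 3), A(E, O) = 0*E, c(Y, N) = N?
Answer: 169/729 ≈ 0.23182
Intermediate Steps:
A(E, O) = 0
q(V, L) = -V/6
X(l, w) = w/3 + l/54 (X(l, w) = (-3*w - l/6)/(-6 - 3) = (-3*w - l/6)/(-9) = (-3*w - l/6)*(-⅑) = w/3 + l/54)
(X(-8, c(-4, -1)) + A(11, 9))² = (((⅓)*(-1) + (1/54)*(-8)) + 0)² = ((-⅓ - 4/27) + 0)² = (-13/27 + 0)² = (-13/27)² = 169/729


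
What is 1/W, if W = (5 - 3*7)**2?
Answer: 1/256 ≈ 0.0039063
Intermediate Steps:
W = 256 (W = (5 - 21)**2 = (-16)**2 = 256)
1/W = 1/256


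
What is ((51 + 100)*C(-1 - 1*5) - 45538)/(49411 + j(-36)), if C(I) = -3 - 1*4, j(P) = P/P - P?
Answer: -46595/49448 ≈ -0.94230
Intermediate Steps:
j(P) = 1 - P
C(I) = -7 (C(I) = -3 - 4 = -7)
((51 + 100)*C(-1 - 1*5) - 45538)/(49411 + j(-36)) = ((51 + 100)*(-7) - 45538)/(49411 + (1 - 1*(-36))) = (151*(-7) - 45538)/(49411 + (1 + 36)) = (-1057 - 45538)/(49411 + 37) = -46595/49448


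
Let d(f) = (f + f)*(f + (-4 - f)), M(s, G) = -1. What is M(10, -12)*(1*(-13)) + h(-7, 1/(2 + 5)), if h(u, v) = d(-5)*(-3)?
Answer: -107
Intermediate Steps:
d(f) = -8*f (d(f) = (2*f)*(-4) = -8*f)
h(u, v) = -120 (h(u, v) = -8*(-5)*(-3) = 40*(-3) = -120)
M(10, -12)*(1*(-13)) + h(-7, 1/(2 + 5)) = -(-13) - 120 = -1*(-13) - 120 = 13 - 120 = -107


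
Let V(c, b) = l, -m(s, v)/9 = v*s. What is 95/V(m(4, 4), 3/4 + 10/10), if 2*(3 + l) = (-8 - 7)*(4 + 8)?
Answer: -95/93 ≈ -1.0215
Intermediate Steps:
m(s, v) = -9*s*v (m(s, v) = -9*v*s = -9*s*v)
l = -93 (l = -3 + ((-8 - 7)*(4 + 8))/2 = -3 + (-15*12)/2 = -3 + (1/2)*(-180) = -3 - 90 = -93)
V(c, b) = -93
95/V(m(4, 4), 3/4 + 10/10) = 95/(-93) = 95*(-1/93) = -95/93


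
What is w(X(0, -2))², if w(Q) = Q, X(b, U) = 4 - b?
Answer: 16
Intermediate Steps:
w(X(0, -2))² = (4 - 1*0)² = (4 + 0)² = 4² = 16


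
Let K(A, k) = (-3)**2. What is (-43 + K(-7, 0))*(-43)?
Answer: 1462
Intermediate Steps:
K(A, k) = 9
(-43 + K(-7, 0))*(-43) = (-43 + 9)*(-43) = -34*(-43) = 1462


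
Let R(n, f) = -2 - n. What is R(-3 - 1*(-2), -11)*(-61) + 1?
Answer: 62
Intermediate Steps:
R(-3 - 1*(-2), -11)*(-61) + 1 = (-2 - (-3 - 1*(-2)))*(-61) + 1 = (-2 - (-3 + 2))*(-61) + 1 = (-2 - 1*(-1))*(-61) + 1 = (-2 + 1)*(-61) + 1 = -1*(-61) + 1 = 61 + 1 = 62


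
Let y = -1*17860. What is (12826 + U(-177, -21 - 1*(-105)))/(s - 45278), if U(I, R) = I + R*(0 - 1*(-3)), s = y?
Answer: -12901/63138 ≈ -0.20433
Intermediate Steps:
y = -17860
s = -17860
U(I, R) = I + 3*R (U(I, R) = I + R*(0 + 3) = I + R*3 = I + 3*R)
(12826 + U(-177, -21 - 1*(-105)))/(s - 45278) = (12826 + (-177 + 3*(-21 - 1*(-105))))/(-17860 - 45278) = (12826 + (-177 + 3*(-21 + 105)))/(-63138) = (12826 + (-177 + 3*84))*(-1/63138) = (12826 + (-177 + 252))*(-1/63138) = (12826 + 75)*(-1/63138) = 12901*(-1/63138) = -12901/63138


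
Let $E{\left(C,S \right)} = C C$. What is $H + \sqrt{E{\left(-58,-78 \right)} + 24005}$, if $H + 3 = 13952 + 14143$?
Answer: $28092 + 3 \sqrt{3041} \approx 28257.0$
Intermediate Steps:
$E{\left(C,S \right)} = C^{2}$
$H = 28092$ ($H = -3 + \left(13952 + 14143\right) = -3 + 28095 = 28092$)
$H + \sqrt{E{\left(-58,-78 \right)} + 24005} = 28092 + \sqrt{\left(-58\right)^{2} + 24005} = 28092 + \sqrt{3364 + 24005} = 28092 + \sqrt{27369} = 28092 + 3 \sqrt{3041}$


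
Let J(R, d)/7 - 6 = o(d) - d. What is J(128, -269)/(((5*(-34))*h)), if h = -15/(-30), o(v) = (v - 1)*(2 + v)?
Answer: -101311/17 ≈ -5959.5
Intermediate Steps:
o(v) = (-1 + v)*(2 + v)
h = ½ (h = -15*(-1/30) = ½ ≈ 0.50000)
J(R, d) = 28 + 7*d² (J(R, d) = 42 + 7*((-2 + d + d²) - d) = 42 + 7*(-2 + d²) = 42 + (-14 + 7*d²) = 28 + 7*d²)
J(128, -269)/(((5*(-34))*h)) = (28 + 7*(-269)²)/(((5*(-34))*(½))) = (28 + 7*72361)/((-170*½)) = (28 + 506527)/(-85) = 506555*(-1/85) = -101311/17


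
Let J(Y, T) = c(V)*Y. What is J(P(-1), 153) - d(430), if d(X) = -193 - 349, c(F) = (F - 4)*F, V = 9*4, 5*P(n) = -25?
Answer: -5218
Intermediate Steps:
P(n) = -5 (P(n) = (1/5)*(-25) = -5)
V = 36
c(F) = F*(-4 + F) (c(F) = (-4 + F)*F = F*(-4 + F))
d(X) = -542
J(Y, T) = 1152*Y (J(Y, T) = (36*(-4 + 36))*Y = (36*32)*Y = 1152*Y)
J(P(-1), 153) - d(430) = 1152*(-5) - 1*(-542) = -5760 + 542 = -5218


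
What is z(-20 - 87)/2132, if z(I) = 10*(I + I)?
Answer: -535/533 ≈ -1.0038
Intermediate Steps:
z(I) = 20*I (z(I) = 10*(2*I) = 20*I)
z(-20 - 87)/2132 = (20*(-20 - 87))/2132 = (20*(-107))*(1/2132) = -2140*1/2132 = -535/533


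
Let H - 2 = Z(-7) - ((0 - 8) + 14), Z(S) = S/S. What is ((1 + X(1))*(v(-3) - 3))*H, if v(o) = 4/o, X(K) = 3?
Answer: 52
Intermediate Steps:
Z(S) = 1
H = -3 (H = 2 + (1 - ((0 - 8) + 14)) = 2 + (1 - (-8 + 14)) = 2 + (1 - 1*6) = 2 + (1 - 6) = 2 - 5 = -3)
((1 + X(1))*(v(-3) - 3))*H = ((1 + 3)*(4/(-3) - 3))*(-3) = (4*(4*(-1/3) - 3))*(-3) = (4*(-4/3 - 3))*(-3) = (4*(-13/3))*(-3) = -52/3*(-3) = 52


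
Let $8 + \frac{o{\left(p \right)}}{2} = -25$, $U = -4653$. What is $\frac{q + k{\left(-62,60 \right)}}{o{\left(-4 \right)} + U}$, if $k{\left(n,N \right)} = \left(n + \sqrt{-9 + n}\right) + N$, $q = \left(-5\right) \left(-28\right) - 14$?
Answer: $- \frac{124}{4719} - \frac{i \sqrt{71}}{4719} \approx -0.026277 - 0.0017856 i$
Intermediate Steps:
$o{\left(p \right)} = -66$ ($o{\left(p \right)} = -16 + 2 \left(-25\right) = -16 - 50 = -66$)
$q = 126$ ($q = 140 - 14 = 126$)
$k{\left(n,N \right)} = N + n + \sqrt{-9 + n}$
$\frac{q + k{\left(-62,60 \right)}}{o{\left(-4 \right)} + U} = \frac{126 + \left(60 - 62 + \sqrt{-9 - 62}\right)}{-66 - 4653} = \frac{126 + \left(60 - 62 + \sqrt{-71}\right)}{-4719} = \left(126 + \left(60 - 62 + i \sqrt{71}\right)\right) \left(- \frac{1}{4719}\right) = \left(126 - \left(2 - i \sqrt{71}\right)\right) \left(- \frac{1}{4719}\right) = \left(124 + i \sqrt{71}\right) \left(- \frac{1}{4719}\right) = - \frac{124}{4719} - \frac{i \sqrt{71}}{4719}$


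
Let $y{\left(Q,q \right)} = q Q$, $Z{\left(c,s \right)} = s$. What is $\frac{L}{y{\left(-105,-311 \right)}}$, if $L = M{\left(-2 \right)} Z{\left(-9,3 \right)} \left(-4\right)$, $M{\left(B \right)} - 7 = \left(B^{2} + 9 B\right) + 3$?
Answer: $\frac{16}{10885} \approx 0.0014699$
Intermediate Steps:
$M{\left(B \right)} = 10 + B^{2} + 9 B$ ($M{\left(B \right)} = 7 + \left(\left(B^{2} + 9 B\right) + 3\right) = 7 + \left(3 + B^{2} + 9 B\right) = 10 + B^{2} + 9 B$)
$y{\left(Q,q \right)} = Q q$
$L = 48$ ($L = \left(10 + \left(-2\right)^{2} + 9 \left(-2\right)\right) 3 \left(-4\right) = \left(10 + 4 - 18\right) \left(-12\right) = \left(-4\right) \left(-12\right) = 48$)
$\frac{L}{y{\left(-105,-311 \right)}} = \frac{48}{\left(-105\right) \left(-311\right)} = \frac{48}{32655} = 48 \cdot \frac{1}{32655} = \frac{16}{10885}$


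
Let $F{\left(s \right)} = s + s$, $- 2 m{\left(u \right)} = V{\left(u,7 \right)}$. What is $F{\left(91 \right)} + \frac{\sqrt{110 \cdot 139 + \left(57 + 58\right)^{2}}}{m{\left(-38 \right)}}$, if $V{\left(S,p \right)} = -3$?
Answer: $182 + \frac{2 \sqrt{28515}}{3} \approx 294.58$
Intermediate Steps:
$m{\left(u \right)} = \frac{3}{2}$ ($m{\left(u \right)} = \left(- \frac{1}{2}\right) \left(-3\right) = \frac{3}{2}$)
$F{\left(s \right)} = 2 s$
$F{\left(91 \right)} + \frac{\sqrt{110 \cdot 139 + \left(57 + 58\right)^{2}}}{m{\left(-38 \right)}} = 2 \cdot 91 + \frac{\sqrt{110 \cdot 139 + \left(57 + 58\right)^{2}}}{\frac{3}{2}} = 182 + \sqrt{15290 + 115^{2}} \cdot \frac{2}{3} = 182 + \sqrt{15290 + 13225} \cdot \frac{2}{3} = 182 + \sqrt{28515} \cdot \frac{2}{3} = 182 + \frac{2 \sqrt{28515}}{3}$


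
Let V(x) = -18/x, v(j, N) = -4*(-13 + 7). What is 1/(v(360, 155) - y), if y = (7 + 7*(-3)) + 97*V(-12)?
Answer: -2/215 ≈ -0.0093023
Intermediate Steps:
v(j, N) = 24 (v(j, N) = -4*(-6) = 24)
y = 263/2 (y = (7 + 7*(-3)) + 97*(-18/(-12)) = (7 - 21) + 97*(-18*(-1/12)) = -14 + 97*(3/2) = -14 + 291/2 = 263/2 ≈ 131.50)
1/(v(360, 155) - y) = 1/(24 - 1*263/2) = 1/(24 - 263/2) = 1/(-215/2) = -2/215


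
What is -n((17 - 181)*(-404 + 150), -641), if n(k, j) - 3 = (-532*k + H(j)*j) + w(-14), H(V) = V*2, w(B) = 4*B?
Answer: 21339283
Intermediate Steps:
H(V) = 2*V
n(k, j) = -53 - 532*k + 2*j² (n(k, j) = 3 + ((-532*k + (2*j)*j) + 4*(-14)) = 3 + ((-532*k + 2*j²) - 56) = 3 + (-56 - 532*k + 2*j²) = -53 - 532*k + 2*j²)
-n((17 - 181)*(-404 + 150), -641) = -(-53 - 532*(17 - 181)*(-404 + 150) + 2*(-641)²) = -(-53 - (-87248)*(-254) + 2*410881) = -(-53 - 532*41656 + 821762) = -(-53 - 22160992 + 821762) = -1*(-21339283) = 21339283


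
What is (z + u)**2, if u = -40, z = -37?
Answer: 5929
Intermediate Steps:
(z + u)**2 = (-37 - 40)**2 = (-77)**2 = 5929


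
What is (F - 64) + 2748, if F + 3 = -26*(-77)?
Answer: 4683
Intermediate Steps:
F = 1999 (F = -3 - 26*(-77) = -3 + 2002 = 1999)
(F - 64) + 2748 = (1999 - 64) + 2748 = 1935 + 2748 = 4683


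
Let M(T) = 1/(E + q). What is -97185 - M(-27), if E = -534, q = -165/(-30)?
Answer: -102724543/1057 ≈ -97185.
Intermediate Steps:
q = 11/2 (q = -165*(-1/30) = 11/2 ≈ 5.5000)
M(T) = -2/1057 (M(T) = 1/(-534 + 11/2) = 1/(-1057/2) = -2/1057)
-97185 - M(-27) = -97185 - 1*(-2/1057) = -97185 + 2/1057 = -102724543/1057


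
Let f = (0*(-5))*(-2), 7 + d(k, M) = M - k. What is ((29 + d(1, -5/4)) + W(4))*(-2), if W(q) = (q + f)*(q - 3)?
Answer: -95/2 ≈ -47.500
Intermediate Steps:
d(k, M) = -7 + M - k (d(k, M) = -7 + (M - k) = -7 + M - k)
f = 0 (f = 0*(-2) = 0)
W(q) = q*(-3 + q) (W(q) = (q + 0)*(q - 3) = q*(-3 + q))
((29 + d(1, -5/4)) + W(4))*(-2) = ((29 + (-7 - 5/4 - 1*1)) + 4*(-3 + 4))*(-2) = ((29 + (-7 - 5*¼ - 1)) + 4*1)*(-2) = ((29 + (-7 - 5/4 - 1)) + 4)*(-2) = ((29 - 37/4) + 4)*(-2) = (79/4 + 4)*(-2) = (95/4)*(-2) = -95/2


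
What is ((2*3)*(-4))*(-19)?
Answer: 456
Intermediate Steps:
((2*3)*(-4))*(-19) = (6*(-4))*(-19) = -24*(-19) = 456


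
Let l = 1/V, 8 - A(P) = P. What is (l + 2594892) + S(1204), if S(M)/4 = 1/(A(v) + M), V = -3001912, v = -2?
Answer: 4728309928140145/1822160584 ≈ 2.5949e+6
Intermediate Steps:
A(P) = 8 - P
S(M) = 4/(10 + M) (S(M) = 4/((8 - 1*(-2)) + M) = 4/((8 + 2) + M) = 4/(10 + M))
l = -1/3001912 (l = 1/(-3001912) = -1/3001912 ≈ -3.3312e-7)
(l + 2594892) + S(1204) = (-1/3001912 + 2594892) + 4/(10 + 1204) = 7789637433503/3001912 + 4/1214 = 7789637433503/3001912 + 4*(1/1214) = 7789637433503/3001912 + 2/607 = 4728309928140145/1822160584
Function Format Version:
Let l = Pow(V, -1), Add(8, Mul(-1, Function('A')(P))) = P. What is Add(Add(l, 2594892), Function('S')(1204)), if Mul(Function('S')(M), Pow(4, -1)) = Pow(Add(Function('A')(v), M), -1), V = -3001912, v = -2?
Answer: Rational(4728309928140145, 1822160584) ≈ 2.5949e+6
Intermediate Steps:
Function('A')(P) = Add(8, Mul(-1, P))
Function('S')(M) = Mul(4, Pow(Add(10, M), -1)) (Function('S')(M) = Mul(4, Pow(Add(Add(8, Mul(-1, -2)), M), -1)) = Mul(4, Pow(Add(Add(8, 2), M), -1)) = Mul(4, Pow(Add(10, M), -1)))
l = Rational(-1, 3001912) (l = Pow(-3001912, -1) = Rational(-1, 3001912) ≈ -3.3312e-7)
Add(Add(l, 2594892), Function('S')(1204)) = Add(Add(Rational(-1, 3001912), 2594892), Mul(4, Pow(Add(10, 1204), -1))) = Add(Rational(7789637433503, 3001912), Mul(4, Pow(1214, -1))) = Add(Rational(7789637433503, 3001912), Mul(4, Rational(1, 1214))) = Add(Rational(7789637433503, 3001912), Rational(2, 607)) = Rational(4728309928140145, 1822160584)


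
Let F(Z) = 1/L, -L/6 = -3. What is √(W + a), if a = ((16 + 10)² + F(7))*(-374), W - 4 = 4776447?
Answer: 2*√10178114/3 ≈ 2126.9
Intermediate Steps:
L = 18 (L = -6*(-3) = 18)
W = 4776451 (W = 4 + 4776447 = 4776451)
F(Z) = 1/18
a = -2275603/9 (a = ((16 + 10)² + 1/18)*(-374) = (26² + 1/18)*(-374) = (676 + 1/18)*(-374) = (12169/18)*(-374) = -2275603/9 ≈ -2.5284e+5)
√(W + a) = √(4776451 - 2275603/9) = √(40712456/9) = 2*√10178114/3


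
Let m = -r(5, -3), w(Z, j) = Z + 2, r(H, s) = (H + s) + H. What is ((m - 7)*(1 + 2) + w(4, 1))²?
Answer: 1296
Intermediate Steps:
r(H, s) = s + 2*H
w(Z, j) = 2 + Z
m = -7 (m = -(-3 + 2*5) = -(-3 + 10) = -1*7 = -7)
((m - 7)*(1 + 2) + w(4, 1))² = ((-7 - 7)*(1 + 2) + (2 + 4))² = (-14*3 + 6)² = (-42 + 6)² = (-36)² = 1296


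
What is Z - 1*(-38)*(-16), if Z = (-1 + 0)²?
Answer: -607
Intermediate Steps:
Z = 1 (Z = (-1)² = 1)
Z - 1*(-38)*(-16) = 1 - 1*(-38)*(-16) = 1 + 38*(-16) = 1 - 608 = -607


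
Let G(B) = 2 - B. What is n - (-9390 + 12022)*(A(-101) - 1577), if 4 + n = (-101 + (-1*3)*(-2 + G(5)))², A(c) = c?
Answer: 4423888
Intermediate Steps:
n = 7392 (n = -4 + (-101 + (-1*3)*(-2 + (2 - 1*5)))² = -4 + (-101 - 3*(-2 + (2 - 5)))² = -4 + (-101 - 3*(-2 - 3))² = -4 + (-101 - 3*(-5))² = -4 + (-101 + 15)² = -4 + (-86)² = -4 + 7396 = 7392)
n - (-9390 + 12022)*(A(-101) - 1577) = 7392 - (-9390 + 12022)*(-101 - 1577) = 7392 - 2632*(-1678) = 7392 - 1*(-4416496) = 7392 + 4416496 = 4423888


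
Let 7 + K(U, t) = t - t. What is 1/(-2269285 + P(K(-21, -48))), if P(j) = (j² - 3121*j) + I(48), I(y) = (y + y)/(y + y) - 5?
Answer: -1/2247393 ≈ -4.4496e-7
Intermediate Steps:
K(U, t) = -7 (K(U, t) = -7 + (t - t) = -7 + 0 = -7)
I(y) = -4 (I(y) = (2*y)/((2*y)) - 5 = (2*y)*(1/(2*y)) - 5 = 1 - 5 = -4)
P(j) = -4 + j² - 3121*j (P(j) = (j² - 3121*j) - 4 = -4 + j² - 3121*j)
1/(-2269285 + P(K(-21, -48))) = 1/(-2269285 + (-4 + (-7)² - 3121*(-7))) = 1/(-2269285 + (-4 + 49 + 21847)) = 1/(-2269285 + 21892) = 1/(-2247393) = -1/2247393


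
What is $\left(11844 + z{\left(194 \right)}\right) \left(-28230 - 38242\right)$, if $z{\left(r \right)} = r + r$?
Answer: $-813085504$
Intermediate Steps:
$z{\left(r \right)} = 2 r$
$\left(11844 + z{\left(194 \right)}\right) \left(-28230 - 38242\right) = \left(11844 + 2 \cdot 194\right) \left(-28230 - 38242\right) = \left(11844 + 388\right) \left(-66472\right) = 12232 \left(-66472\right) = -813085504$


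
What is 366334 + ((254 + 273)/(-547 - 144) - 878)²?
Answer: 543639725279/477481 ≈ 1.1386e+6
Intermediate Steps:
366334 + ((254 + 273)/(-547 - 144) - 878)² = 366334 + (527/(-691) - 878)² = 366334 + (527*(-1/691) - 878)² = 366334 + (-527/691 - 878)² = 366334 + (-607225/691)² = 366334 + 368722200625/477481 = 543639725279/477481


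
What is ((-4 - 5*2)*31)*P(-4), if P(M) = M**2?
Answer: -6944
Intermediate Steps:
((-4 - 5*2)*31)*P(-4) = ((-4 - 5*2)*31)*(-4)**2 = ((-4 - 10)*31)*16 = -14*31*16 = -434*16 = -6944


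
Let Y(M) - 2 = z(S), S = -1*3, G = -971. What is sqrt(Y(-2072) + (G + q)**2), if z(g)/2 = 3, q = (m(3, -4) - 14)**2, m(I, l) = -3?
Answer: 2*sqrt(116283) ≈ 682.01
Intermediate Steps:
S = -3
q = 289 (q = (-3 - 14)**2 = (-17)**2 = 289)
z(g) = 6 (z(g) = 2*3 = 6)
Y(M) = 8 (Y(M) = 2 + 6 = 8)
sqrt(Y(-2072) + (G + q)**2) = sqrt(8 + (-971 + 289)**2) = sqrt(8 + (-682)**2) = sqrt(8 + 465124) = sqrt(465132) = 2*sqrt(116283)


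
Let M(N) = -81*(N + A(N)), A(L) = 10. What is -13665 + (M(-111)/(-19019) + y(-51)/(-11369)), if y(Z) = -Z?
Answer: -2954836085073/216227011 ≈ -13665.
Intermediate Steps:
M(N) = -810 - 81*N (M(N) = -81*(N + 10) = -81*(10 + N) = -810 - 81*N)
-13665 + (M(-111)/(-19019) + y(-51)/(-11369)) = -13665 + ((-810 - 81*(-111))/(-19019) - 1*(-51)/(-11369)) = -13665 + ((-810 + 8991)*(-1/19019) + 51*(-1/11369)) = -13665 + (8181*(-1/19019) - 51/11369) = -13665 + (-8181/19019 - 51/11369) = -13665 - 93979758/216227011 = -2954836085073/216227011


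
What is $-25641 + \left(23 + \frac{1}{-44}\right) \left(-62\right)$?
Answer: $- \frac{595443}{22} \approx -27066.0$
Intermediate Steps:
$-25641 + \left(23 + \frac{1}{-44}\right) \left(-62\right) = -25641 + \left(23 - \frac{1}{44}\right) \left(-62\right) = -25641 + \frac{1011}{44} \left(-62\right) = -25641 - \frac{31341}{22} = - \frac{595443}{22}$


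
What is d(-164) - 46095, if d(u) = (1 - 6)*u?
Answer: -45275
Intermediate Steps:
d(u) = -5*u
d(-164) - 46095 = -5*(-164) - 46095 = 820 - 46095 = -45275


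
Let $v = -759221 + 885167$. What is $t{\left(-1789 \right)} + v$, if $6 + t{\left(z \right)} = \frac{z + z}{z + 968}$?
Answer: $\frac{103400318}{821} \approx 1.2594 \cdot 10^{5}$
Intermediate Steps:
$t{\left(z \right)} = -6 + \frac{2 z}{968 + z}$ ($t{\left(z \right)} = -6 + \frac{z + z}{z + 968} = -6 + \frac{2 z}{968 + z}$)
$v = 125946$
$t{\left(-1789 \right)} + v = \frac{4 \left(-1452 - -1789\right)}{968 - 1789} + 125946 = \frac{4 \left(-1452 + 1789\right)}{-821} + 125946 = 4 \left(- \frac{1}{821}\right) 337 + 125946 = - \frac{1348}{821} + 125946 = \frac{103400318}{821}$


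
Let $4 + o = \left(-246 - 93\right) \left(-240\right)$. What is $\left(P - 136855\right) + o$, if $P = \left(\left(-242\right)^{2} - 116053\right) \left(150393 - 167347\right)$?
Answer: $974613007$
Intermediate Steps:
$o = 81356$ ($o = -4 + \left(-246 - 93\right) \left(-240\right) = -4 - -81360 = -4 + 81360 = 81356$)
$P = 974668506$ ($P = \left(58564 - 116053\right) \left(-16954\right) = \left(-57489\right) \left(-16954\right) = 974668506$)
$\left(P - 136855\right) + o = \left(974668506 - 136855\right) + 81356 = 974531651 + 81356 = 974613007$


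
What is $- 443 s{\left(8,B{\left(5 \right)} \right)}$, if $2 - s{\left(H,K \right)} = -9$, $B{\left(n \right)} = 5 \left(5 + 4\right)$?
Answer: $-4873$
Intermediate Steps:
$B{\left(n \right)} = 45$ ($B{\left(n \right)} = 5 \cdot 9 = 45$)
$s{\left(H,K \right)} = 11$ ($s{\left(H,K \right)} = 2 - -9 = 2 + 9 = 11$)
$- 443 s{\left(8,B{\left(5 \right)} \right)} = \left(-443\right) 11 = -4873$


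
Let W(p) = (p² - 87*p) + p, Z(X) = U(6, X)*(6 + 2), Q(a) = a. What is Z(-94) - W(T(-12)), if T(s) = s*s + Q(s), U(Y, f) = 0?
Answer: -6072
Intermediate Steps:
Z(X) = 0 (Z(X) = 0*(6 + 2) = 0*8 = 0)
T(s) = s + s² (T(s) = s*s + s = s² + s = s + s²)
W(p) = p² - 86*p
Z(-94) - W(T(-12)) = 0 - (-12*(1 - 12))*(-86 - 12*(1 - 12)) = 0 - (-12*(-11))*(-86 - 12*(-11)) = 0 - 132*(-86 + 132) = 0 - 132*46 = 0 - 1*6072 = 0 - 6072 = -6072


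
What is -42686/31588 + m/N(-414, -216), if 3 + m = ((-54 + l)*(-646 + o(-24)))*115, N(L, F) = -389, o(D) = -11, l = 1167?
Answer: 1328152085665/6143866 ≈ 2.1618e+5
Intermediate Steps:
m = -84092718 (m = -3 + ((-54 + 1167)*(-646 - 11))*115 = -3 + (1113*(-657))*115 = -3 - 731241*115 = -3 - 84092715 = -84092718)
-42686/31588 + m/N(-414, -216) = -42686/31588 - 84092718/(-389) = -42686*1/31588 - 84092718*(-1/389) = -21343/15794 + 84092718/389 = 1328152085665/6143866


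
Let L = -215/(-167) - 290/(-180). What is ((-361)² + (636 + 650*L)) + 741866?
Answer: 1314684694/1503 ≈ 8.7471e+5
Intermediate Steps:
L = 8713/3006 (L = -215*(-1/167) - 290*(-1/180) = 215/167 + 29/18 = 8713/3006 ≈ 2.8985)
((-361)² + (636 + 650*L)) + 741866 = ((-361)² + (636 + 650*(8713/3006))) + 741866 = (130321 + (636 + 2831725/1503)) + 741866 = (130321 + 3787633/1503) + 741866 = 199660096/1503 + 741866 = 1314684694/1503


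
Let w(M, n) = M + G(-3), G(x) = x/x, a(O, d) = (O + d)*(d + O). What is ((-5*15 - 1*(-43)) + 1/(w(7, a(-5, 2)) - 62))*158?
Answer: -136591/27 ≈ -5058.9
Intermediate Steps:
a(O, d) = (O + d)² (a(O, d) = (O + d)*(O + d) = (O + d)²)
G(x) = 1
w(M, n) = 1 + M (w(M, n) = M + 1 = 1 + M)
((-5*15 - 1*(-43)) + 1/(w(7, a(-5, 2)) - 62))*158 = ((-5*15 - 1*(-43)) + 1/((1 + 7) - 62))*158 = ((-75 + 43) + 1/(8 - 62))*158 = (-32 + 1/(-54))*158 = (-32 - 1/54)*158 = -1729/54*158 = -136591/27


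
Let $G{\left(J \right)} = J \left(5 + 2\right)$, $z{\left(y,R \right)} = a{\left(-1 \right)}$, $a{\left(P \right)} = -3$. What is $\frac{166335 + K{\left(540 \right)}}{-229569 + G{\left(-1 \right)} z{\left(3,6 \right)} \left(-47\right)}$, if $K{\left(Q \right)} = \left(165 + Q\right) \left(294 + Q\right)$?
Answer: $- \frac{251435}{76852} \approx -3.2717$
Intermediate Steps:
$z{\left(y,R \right)} = -3$
$G{\left(J \right)} = 7 J$ ($G{\left(J \right)} = J 7 = 7 J$)
$\frac{166335 + K{\left(540 \right)}}{-229569 + G{\left(-1 \right)} z{\left(3,6 \right)} \left(-47\right)} = \frac{166335 + \left(48510 + 540^{2} + 459 \cdot 540\right)}{-229569 + 7 \left(-1\right) \left(-3\right) \left(-47\right)} = \frac{166335 + \left(48510 + 291600 + 247860\right)}{-229569 + \left(-7\right) \left(-3\right) \left(-47\right)} = \frac{166335 + 587970}{-229569 + 21 \left(-47\right)} = \frac{754305}{-229569 - 987} = \frac{754305}{-230556} = 754305 \left(- \frac{1}{230556}\right) = - \frac{251435}{76852}$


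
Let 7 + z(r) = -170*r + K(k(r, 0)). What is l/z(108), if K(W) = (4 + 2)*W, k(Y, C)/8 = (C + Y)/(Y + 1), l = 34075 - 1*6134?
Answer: -3045569/1996819 ≈ -1.5252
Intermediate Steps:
l = 27941 (l = 34075 - 6134 = 27941)
k(Y, C) = 8*(C + Y)/(1 + Y) (k(Y, C) = 8*((C + Y)/(Y + 1)) = 8*((C + Y)/(1 + Y)) = 8*(C + Y)/(1 + Y))
K(W) = 6*W
z(r) = -7 - 170*r + 48*r/(1 + r) (z(r) = -7 + (-170*r + 6*(8*(0 + r)/(1 + r))) = -7 + (-170*r + 6*(8*r/(1 + r))) = -7 + (-170*r + 48*r/(1 + r)) = -7 - 170*r + 48*r/(1 + r))
l/z(108) = 27941/(((-7 - 170*108**2 - 129*108)/(1 + 108))) = 27941/(((-7 - 170*11664 - 13932)/109)) = 27941/(((-7 - 1982880 - 13932)/109)) = 27941/(((1/109)*(-1996819))) = 27941/(-1996819/109) = 27941*(-109/1996819) = -3045569/1996819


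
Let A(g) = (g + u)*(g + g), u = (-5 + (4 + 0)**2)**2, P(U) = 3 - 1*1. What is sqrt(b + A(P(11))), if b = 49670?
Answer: sqrt(50162) ≈ 223.97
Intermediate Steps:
P(U) = 2 (P(U) = 3 - 1 = 2)
u = 121 (u = (-5 + 4**2)**2 = (-5 + 16)**2 = 11**2 = 121)
A(g) = 2*g*(121 + g) (A(g) = (g + 121)*(g + g) = (121 + g)*(2*g) = 2*g*(121 + g))
sqrt(b + A(P(11))) = sqrt(49670 + 2*2*(121 + 2)) = sqrt(49670 + 2*2*123) = sqrt(49670 + 492) = sqrt(50162)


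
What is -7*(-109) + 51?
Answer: 814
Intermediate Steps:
-7*(-109) + 51 = 763 + 51 = 814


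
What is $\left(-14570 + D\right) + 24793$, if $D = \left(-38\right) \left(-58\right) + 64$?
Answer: $12491$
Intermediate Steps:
$D = 2268$ ($D = 2204 + 64 = 2268$)
$\left(-14570 + D\right) + 24793 = \left(-14570 + 2268\right) + 24793 = -12302 + 24793 = 12491$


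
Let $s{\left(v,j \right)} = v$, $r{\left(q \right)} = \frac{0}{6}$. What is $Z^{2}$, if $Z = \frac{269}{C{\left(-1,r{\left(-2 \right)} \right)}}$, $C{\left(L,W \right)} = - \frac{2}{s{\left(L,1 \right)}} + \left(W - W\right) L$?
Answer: $\frac{72361}{4} \approx 18090.0$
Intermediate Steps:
$r{\left(q \right)} = 0$ ($r{\left(q \right)} = 0 \cdot \frac{1}{6} = 0$)
$C{\left(L,W \right)} = - \frac{2}{L}$ ($C{\left(L,W \right)} = - \frac{2}{L} + \left(W - W\right) L = - \frac{2}{L} + 0 L = - \frac{2}{L} + 0 = - \frac{2}{L}$)
$Z = \frac{269}{2}$ ($Z = \frac{269}{\left(-2\right) \frac{1}{-1}} = \frac{269}{\left(-2\right) \left(-1\right)} = \frac{269}{2} \approx 134.5$)
$Z^{2} = \left(\frac{269}{2}\right)^{2} = \frac{72361}{4}$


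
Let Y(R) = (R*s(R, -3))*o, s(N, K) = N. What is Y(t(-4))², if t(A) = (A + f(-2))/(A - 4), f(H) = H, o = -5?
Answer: 2025/256 ≈ 7.9102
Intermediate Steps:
t(A) = (-2 + A)/(-4 + A) (t(A) = (A - 2)/(A - 4) = (-2 + A)/(-4 + A))
Y(R) = -5*R² (Y(R) = (R*R)*(-5) = R²*(-5) = -5*R²)
Y(t(-4))² = (-5*(-2 - 4)²/(-4 - 4)²)² = (-5*(-6/(-8))²)² = (-5*(-⅛*(-6))²)² = (-5*(¾)²)² = (-5*9/16)² = (-45/16)² = 2025/256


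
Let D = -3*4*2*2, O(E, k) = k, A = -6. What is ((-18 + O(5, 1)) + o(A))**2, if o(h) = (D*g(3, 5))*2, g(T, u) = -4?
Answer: 134689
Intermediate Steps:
D = -48 (D = -24*2 = -3*16 = -48)
o(h) = 384 (o(h) = -48*(-4)*2 = 192*2 = 384)
((-18 + O(5, 1)) + o(A))**2 = ((-18 + 1) + 384)**2 = (-17 + 384)**2 = 367**2 = 134689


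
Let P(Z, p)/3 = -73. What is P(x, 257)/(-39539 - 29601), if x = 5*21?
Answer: 219/69140 ≈ 0.0031675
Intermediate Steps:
x = 105
P(Z, p) = -219 (P(Z, p) = 3*(-73) = -219)
P(x, 257)/(-39539 - 29601) = -219/(-39539 - 29601) = -219/(-69140) = -219*(-1/69140) = 219/69140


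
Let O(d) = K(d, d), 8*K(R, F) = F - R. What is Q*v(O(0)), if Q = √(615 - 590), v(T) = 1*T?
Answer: 0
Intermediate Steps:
K(R, F) = -R/8 + F/8 (K(R, F) = (F - R)/8 = -R/8 + F/8)
O(d) = 0 (O(d) = -d/8 + d/8 = 0)
v(T) = T
Q = 5 (Q = √25 = 5)
Q*v(O(0)) = 5*0 = 0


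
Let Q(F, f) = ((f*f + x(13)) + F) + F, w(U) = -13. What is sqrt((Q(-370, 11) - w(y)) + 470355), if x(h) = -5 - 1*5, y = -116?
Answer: sqrt(469739) ≈ 685.38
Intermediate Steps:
x(h) = -10 (x(h) = -5 - 5 = -10)
Q(F, f) = -10 + f**2 + 2*F (Q(F, f) = ((f*f - 10) + F) + F = ((f**2 - 10) + F) + F = ((-10 + f**2) + F) + F = (-10 + F + f**2) + F = -10 + f**2 + 2*F)
sqrt((Q(-370, 11) - w(y)) + 470355) = sqrt(((-10 + 11**2 + 2*(-370)) - 1*(-13)) + 470355) = sqrt(((-10 + 121 - 740) + 13) + 470355) = sqrt((-629 + 13) + 470355) = sqrt(-616 + 470355) = sqrt(469739)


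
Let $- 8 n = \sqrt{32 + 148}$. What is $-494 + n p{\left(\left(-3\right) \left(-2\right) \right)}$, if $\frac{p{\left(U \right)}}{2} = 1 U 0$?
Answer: $-494$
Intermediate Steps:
$p{\left(U \right)} = 0$ ($p{\left(U \right)} = 2 \cdot 1 U 0 = 2 U 0 = 2 \cdot 0 = 0$)
$n = - \frac{3 \sqrt{5}}{4}$ ($n = - \frac{\sqrt{32 + 148}}{8} = - \frac{\sqrt{180}}{8} = - \frac{6 \sqrt{5}}{8} = - \frac{3 \sqrt{5}}{4} \approx -1.6771$)
$-494 + n p{\left(\left(-3\right) \left(-2\right) \right)} = -494 + - \frac{3 \sqrt{5}}{4} \cdot 0 = -494 + 0 = -494$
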